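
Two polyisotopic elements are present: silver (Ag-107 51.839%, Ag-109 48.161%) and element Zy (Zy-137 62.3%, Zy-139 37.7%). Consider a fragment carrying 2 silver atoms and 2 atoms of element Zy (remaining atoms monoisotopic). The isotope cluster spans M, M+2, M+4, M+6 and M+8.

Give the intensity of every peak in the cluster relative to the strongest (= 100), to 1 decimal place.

28.8 : 88.2 : 100.0 : 49.6 : 9.1

Silver pattern (n=2): 0.26872819 : 0.49932362 : 0.23194819
Element Zy pattern (n=2): 0.388129 : 0.469742 : 0.142129
Convolve the two distributions (both contribute in 2-u steps):
  M: 0.26872819×0.388129 = 0.104301
  M+2: 0.26872819×0.469742 + 0.49932362×0.388129 = 0.320035
  M+4: 0.26872819×0.142129 + 0.49932362×0.469742 + 0.23194819×0.388129 = 0.362773
  M+6: 0.49932362×0.142129 + 0.23194819×0.469742 = 0.179924
  M+8: 0.23194819×0.142129 = 0.032967
Scale to base peak (0.362773) = 100: 28.8 : 88.2 : 100.0 : 49.6 : 9.1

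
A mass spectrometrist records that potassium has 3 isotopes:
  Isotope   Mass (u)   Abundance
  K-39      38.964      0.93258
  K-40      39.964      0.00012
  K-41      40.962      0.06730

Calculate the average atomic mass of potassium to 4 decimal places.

Weight each isotope mass by its fractional abundance: 0.93258 × 38.964 + 0.00012 × 39.964 + 0.06730 × 40.962
= 36.33705 + 0.00480 + 2.75674 = 39.09859 u

39.0986 u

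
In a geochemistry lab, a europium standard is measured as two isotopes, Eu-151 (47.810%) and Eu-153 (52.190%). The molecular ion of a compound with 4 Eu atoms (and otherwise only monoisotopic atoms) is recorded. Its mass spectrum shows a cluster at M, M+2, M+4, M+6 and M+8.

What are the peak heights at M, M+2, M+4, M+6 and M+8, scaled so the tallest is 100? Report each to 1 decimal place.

14.0 : 61.1 : 100.0 : 72.8 : 19.9

Each Eu atom is independently Eu-151 (p = 0.47810) or Eu-153 (q = 0.52190); the cluster is the binomial expansion (p + q)^4.
P(M) = 0.47810^4 = 0.052249
P(M+2) = 4 × 0.47810^3 × 0.52190^1 = 0.228141
P(M+4) = 6 × 0.47810^2 × 0.52190^2 = 0.373563
P(M+6) = 4 × 0.47810^1 × 0.52190^3 = 0.271857
P(M+8) = 0.52190^4 = 0.074191
The M+4 peak is largest (0.373563); scaling to 100 gives 14.0 : 61.1 : 100.0 : 72.8 : 19.9.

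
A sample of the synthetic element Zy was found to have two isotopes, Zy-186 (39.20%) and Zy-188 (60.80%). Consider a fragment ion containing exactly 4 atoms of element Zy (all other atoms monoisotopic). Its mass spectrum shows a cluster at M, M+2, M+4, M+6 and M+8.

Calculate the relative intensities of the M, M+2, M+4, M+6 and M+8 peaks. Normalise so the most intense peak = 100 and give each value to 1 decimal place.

The 4 Zy atoms are independent, so intensities follow the terms of (0.3920 + 0.6080)^4.
P(M) = 0.3920^4 = 0.023613
P(M+2) = 4 × 0.3920^3 × 0.6080^1 = 0.146495
P(M+4) = 6 × 0.3920^2 × 0.6080^2 = 0.340824
P(M+6) = 4 × 0.3920^1 × 0.6080^3 = 0.352417
P(M+8) = 0.6080^4 = 0.136651
The M+6 peak is largest (0.352417); scaling to 100 gives 6.7 : 41.6 : 96.7 : 100.0 : 38.8.

6.7 : 41.6 : 96.7 : 100.0 : 38.8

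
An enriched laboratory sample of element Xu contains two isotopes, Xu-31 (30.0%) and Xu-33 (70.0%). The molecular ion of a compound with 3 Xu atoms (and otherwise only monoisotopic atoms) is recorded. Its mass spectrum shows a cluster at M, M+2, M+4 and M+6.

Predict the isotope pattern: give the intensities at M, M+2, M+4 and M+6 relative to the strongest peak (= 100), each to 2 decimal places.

6.12 : 42.86 : 100.00 : 77.78

Each Xu atom is independently Xu-31 (p = 0.300) or Xu-33 (q = 0.700); the cluster is the binomial expansion (p + q)^3.
P(M) = 0.300^3 = 0.027000
P(M+2) = 3 × 0.300^2 × 0.700^1 = 0.189000
P(M+4) = 3 × 0.300^1 × 0.700^2 = 0.441000
P(M+6) = 0.700^3 = 0.343000
The M+4 peak is largest (0.441000); scaling to 100 gives 6.12 : 42.86 : 100.00 : 77.78.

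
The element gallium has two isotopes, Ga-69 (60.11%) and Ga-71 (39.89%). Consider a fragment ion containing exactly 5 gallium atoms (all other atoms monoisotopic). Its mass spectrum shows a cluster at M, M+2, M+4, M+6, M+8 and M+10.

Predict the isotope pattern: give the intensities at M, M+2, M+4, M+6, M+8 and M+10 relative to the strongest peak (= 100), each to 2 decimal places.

22.71 : 75.34 : 100.00 : 66.36 : 22.02 : 2.92

Each Ga atom is independently Ga-69 (p = 0.6011) or Ga-71 (q = 0.3989); the cluster is the binomial expansion (p + q)^5.
P(M) = 0.6011^5 = 0.078475
P(M+2) = 5 × 0.6011^4 × 0.3989^1 = 0.260388
P(M+4) = 10 × 0.6011^3 × 0.3989^2 = 0.345596
P(M+6) = 10 × 0.6011^2 × 0.3989^3 = 0.229343
P(M+8) = 5 × 0.6011^1 × 0.3989^4 = 0.076098
P(M+10) = 0.3989^5 = 0.010100
The M+4 peak is largest (0.345596); scaling to 100 gives 22.71 : 75.34 : 100.00 : 66.36 : 22.02 : 2.92.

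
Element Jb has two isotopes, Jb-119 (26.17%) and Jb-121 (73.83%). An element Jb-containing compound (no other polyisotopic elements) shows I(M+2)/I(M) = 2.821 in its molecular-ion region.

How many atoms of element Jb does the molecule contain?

1

With n Jb atoms, P(M+2)/P(M) = C(n,1)·p^(n−1)q / p^n = n·q/p = n · 0.7383/0.2617.
n = 2.821 × 0.2617/0.7383 = 1.00 ≈ 1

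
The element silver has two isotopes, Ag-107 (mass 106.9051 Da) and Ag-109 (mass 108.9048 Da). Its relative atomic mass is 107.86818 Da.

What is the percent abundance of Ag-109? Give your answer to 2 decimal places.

48.16%

Let x be the fractional abundance of Ag-107; then Ag-109 has abundance 1 − x.
106.9051·x + 108.9048·(1 − x) = 107.86818
(106.9051 − 108.9048)·x = 107.86818 − 108.9048
x = -1.03662 / -1.9997 = 0.51839 → 51.84% Ag-107, 48.16% Ag-109.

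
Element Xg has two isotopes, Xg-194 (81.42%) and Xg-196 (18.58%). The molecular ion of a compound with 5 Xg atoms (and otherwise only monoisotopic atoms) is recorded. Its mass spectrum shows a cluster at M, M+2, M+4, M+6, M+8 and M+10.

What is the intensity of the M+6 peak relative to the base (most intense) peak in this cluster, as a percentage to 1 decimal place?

10.4%

Binomial terms of (0.8142 + 0.1858)^5: M 0.3578, M+2 0.4083, M+4 0.1863, M+6 0.0425, M+8 0.0049, M+10 0.0002 → M+2 is the base peak.
P(M+2) = C(5,1) × 0.8142^4 × 0.1858^1 = 5 × 0.4394651 × 0.1858 = 0.408263 (base)
P(M+6) = C(5,3) × 0.8142^2 × 0.1858^3 = 10 × 0.66292164 × 0.00641412 = 0.042521
Relative intensity = 0.042521 / 0.408263 × 100 = 10.4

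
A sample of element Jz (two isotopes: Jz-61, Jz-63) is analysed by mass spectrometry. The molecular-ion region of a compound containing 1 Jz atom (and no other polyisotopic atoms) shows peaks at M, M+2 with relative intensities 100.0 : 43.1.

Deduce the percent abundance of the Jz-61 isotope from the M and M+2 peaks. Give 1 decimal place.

If p is the fraction of Jz that is Jz-61, then I(M+2)/I(M) = [C(1,1)·p^0·(1−p)] / p^1 = 1·(1−p)/p = 43.1/100.0 = 0.4310
(1−p)/p = 0.4310/1 = 0.4310  ⇒  p = 1/(1 + 0.4310) = 0.6988
Jz-61: 69.9%, Jz-63: 30.1%.

69.9%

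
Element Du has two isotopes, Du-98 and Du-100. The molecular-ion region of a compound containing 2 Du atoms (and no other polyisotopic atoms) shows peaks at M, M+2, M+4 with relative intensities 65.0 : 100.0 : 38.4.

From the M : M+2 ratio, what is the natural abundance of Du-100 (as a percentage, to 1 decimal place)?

43.5%

Write p for the Du-98 fraction. I(M+2)/I(M) = [C(2,1)·p^1·(1−p)] / p^2 = 2·(1−p)/p = 100.0/65.0 = 1.5385
(1−p)/p = 1.5385/2 = 0.7692  ⇒  p = 1/(1 + 0.7692) = 0.5652
Du-98: 56.5%, Du-100: 43.5%.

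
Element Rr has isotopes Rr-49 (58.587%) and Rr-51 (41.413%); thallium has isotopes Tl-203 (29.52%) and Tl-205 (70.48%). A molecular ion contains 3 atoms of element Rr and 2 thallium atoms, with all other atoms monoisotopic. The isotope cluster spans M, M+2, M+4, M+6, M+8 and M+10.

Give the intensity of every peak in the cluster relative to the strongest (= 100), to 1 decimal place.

5.1 : 35.2 : 88.4 : 100.0 : 52.2 : 10.3

Element Rr pattern (n=3): 0.20109616 : 0.42644249 : 0.30143654 : 0.07102481
Thallium pattern (n=2): 0.08714304 : 0.41611392 : 0.49674304
Convolve the two distributions (both contribute in 2-u steps):
  M: 0.20109616×0.08714304 = 0.017524
  M+2: 0.20109616×0.41611392 + 0.42644249×0.08714304 = 0.120840
  M+4: 0.20109616×0.49674304 + 0.42644249×0.41611392 + 0.30143654×0.08714304 = 0.303610
  M+6: 0.42644249×0.49674304 + 0.30143654×0.41611392 + 0.07102481×0.08714304 = 0.343454
  M+8: 0.30143654×0.49674304 + 0.07102481×0.41611392 = 0.179291
  M+10: 0.07102481×0.49674304 = 0.035281
Scale to base peak (0.343454) = 100: 5.1 : 35.2 : 88.4 : 100.0 : 52.2 : 10.3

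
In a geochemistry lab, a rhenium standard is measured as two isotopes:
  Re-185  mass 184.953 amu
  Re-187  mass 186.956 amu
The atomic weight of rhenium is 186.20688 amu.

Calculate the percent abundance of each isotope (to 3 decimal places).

Re-185: 37.400%, Re-187: 62.600%

Let x be the fractional abundance of Re-185; then Re-187 has abundance 1 − x.
184.953·x + 186.956·(1 − x) = 186.20688
(184.953 − 186.956)·x = 186.20688 − 186.956
x = -0.74912 / -2.003 = 0.37400 → 37.400% Re-185, 62.600% Re-187.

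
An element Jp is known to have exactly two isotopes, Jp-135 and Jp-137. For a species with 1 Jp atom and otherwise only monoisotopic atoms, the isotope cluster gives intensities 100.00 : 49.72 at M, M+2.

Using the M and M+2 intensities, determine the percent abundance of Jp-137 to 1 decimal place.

If p is the fraction of Jp that is Jp-135, then I(M+2)/I(M) = [C(1,1)·p^0·(1−p)] / p^1 = 1·(1−p)/p = 49.72/100.00 = 0.4972
(1−p)/p = 0.4972/1 = 0.4972  ⇒  p = 1/(1 + 0.4972) = 0.6679
Jp-135: 66.8%, Jp-137: 33.2%.

33.2%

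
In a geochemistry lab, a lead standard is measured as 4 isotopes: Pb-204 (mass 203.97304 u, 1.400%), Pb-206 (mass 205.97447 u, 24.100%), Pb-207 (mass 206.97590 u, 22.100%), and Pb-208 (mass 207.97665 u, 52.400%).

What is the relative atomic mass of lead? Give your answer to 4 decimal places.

The abundance-weighted mean is 0.01400 × 203.97304 + 0.24100 × 205.97447 + 0.22100 × 206.97590 + 0.52400 × 207.97665
= 2.855623 + 49.639847 + 45.741674 + 108.979765 = 207.216909 u

207.2169 u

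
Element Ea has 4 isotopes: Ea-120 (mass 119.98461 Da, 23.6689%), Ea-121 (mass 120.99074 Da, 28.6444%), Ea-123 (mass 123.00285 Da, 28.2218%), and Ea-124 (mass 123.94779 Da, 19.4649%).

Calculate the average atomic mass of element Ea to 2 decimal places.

The abundance-weighted mean is 0.236689 × 119.98461 + 0.286444 × 120.99074 + 0.282218 × 123.00285 + 0.194649 × 123.94779
= 28.399037 + 34.657072 + 34.713618 + 24.126313 = 121.896040 Da

121.90 Da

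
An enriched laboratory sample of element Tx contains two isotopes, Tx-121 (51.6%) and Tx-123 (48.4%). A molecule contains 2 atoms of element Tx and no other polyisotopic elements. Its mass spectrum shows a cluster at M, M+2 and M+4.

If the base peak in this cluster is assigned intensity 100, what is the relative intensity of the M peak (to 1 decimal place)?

53.3

Term probabilities: M 0.2663, M+2 0.4995, M+4 0.2343. Base peak = M+2.
P(M+2) = C(2,1) × 0.516^1 × 0.484^1 = 2 × 0.5160 × 0.4840 = 0.499488 (base)
P(M) = C(2,0) × 0.516^2 × 0.484^0 = 1 × 0.266256 × 1.0000 = 0.266256
Relative intensity = 0.266256 / 0.499488 × 100 = 53.3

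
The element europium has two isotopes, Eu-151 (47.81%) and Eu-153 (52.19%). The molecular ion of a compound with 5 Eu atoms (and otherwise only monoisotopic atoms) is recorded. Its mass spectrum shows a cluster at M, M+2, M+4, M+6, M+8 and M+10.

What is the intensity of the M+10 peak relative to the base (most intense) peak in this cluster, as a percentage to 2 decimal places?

11.92%

Binomial terms of (0.4781 + 0.5219)^5: M 0.0250, M+2 0.1363, M+4 0.2977, M+6 0.3249, M+8 0.1774, M+10 0.0387 → M+6 is the base peak.
P(M+6) = C(5,3) × 0.4781^2 × 0.5219^3 = 10 × 0.22857961 × 0.14215492 = 0.324937 (base)
P(M+10) = C(5,5) × 0.4781^0 × 0.5219^5 = 1 × 1.0000 × 0.0387201 = 0.038720
Relative intensity = 0.038720 / 0.324937 × 100 = 11.92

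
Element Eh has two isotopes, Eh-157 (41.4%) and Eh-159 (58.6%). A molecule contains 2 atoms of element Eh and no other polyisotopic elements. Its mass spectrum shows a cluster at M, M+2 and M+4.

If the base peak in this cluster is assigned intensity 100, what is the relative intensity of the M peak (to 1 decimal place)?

35.3

Term probabilities: M 0.1714, M+2 0.4852, M+4 0.3434. Base peak = M+2.
P(M+2) = C(2,1) × 0.414^1 × 0.586^1 = 2 × 0.4140 × 0.5860 = 0.485208 (base)
P(M) = C(2,0) × 0.414^2 × 0.586^0 = 1 × 0.171396 × 1.0000 = 0.171396
Relative intensity = 0.171396 / 0.485208 × 100 = 35.3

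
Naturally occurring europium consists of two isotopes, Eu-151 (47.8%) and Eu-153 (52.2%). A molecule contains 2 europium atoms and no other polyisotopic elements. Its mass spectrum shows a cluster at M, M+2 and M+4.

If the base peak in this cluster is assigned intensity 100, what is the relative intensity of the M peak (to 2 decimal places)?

(0.478 + 0.522)^2 gives M 0.2285, M+2 0.4990, M+4 0.2725; the largest is M+2.
P(M+2) = C(2,1) × 0.478^1 × 0.522^1 = 2 × 0.4780 × 0.5220 = 0.499032 (base)
P(M) = C(2,0) × 0.478^2 × 0.522^0 = 1 × 0.228484 × 1.0000 = 0.228484
Relative intensity = 0.228484 / 0.499032 × 100 = 45.79

45.79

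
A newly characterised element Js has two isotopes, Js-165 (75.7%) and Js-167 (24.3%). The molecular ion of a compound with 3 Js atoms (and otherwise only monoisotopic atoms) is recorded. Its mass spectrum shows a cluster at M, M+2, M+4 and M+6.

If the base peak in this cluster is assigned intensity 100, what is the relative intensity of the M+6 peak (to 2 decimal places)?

Term probabilities: M 0.4338, M+2 0.4178, M+4 0.1341, M+6 0.0143. Base peak = M.
P(M) = C(3,0) × 0.757^3 × 0.243^0 = 1 × 0.43379809 × 1.0000 = 0.433798 (base)
P(M+6) = C(3,3) × 0.757^0 × 0.243^3 = 1 × 1.0000 × 0.01434891 = 0.014349
Relative intensity = 0.014349 / 0.433798 × 100 = 3.31

3.31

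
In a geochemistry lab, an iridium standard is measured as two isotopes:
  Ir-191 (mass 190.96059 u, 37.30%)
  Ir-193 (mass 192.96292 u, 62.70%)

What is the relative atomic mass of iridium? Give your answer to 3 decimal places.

192.216 u

Ar = Σ fᵢ·mᵢ = 0.3730 × 190.96059 + 0.6270 × 192.96292
= 71.228300 + 120.987751 = 192.216051 u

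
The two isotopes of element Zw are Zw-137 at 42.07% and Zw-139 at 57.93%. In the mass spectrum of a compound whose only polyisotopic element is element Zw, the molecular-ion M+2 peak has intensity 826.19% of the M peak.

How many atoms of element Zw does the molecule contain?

6

For n independent Zw atoms, I(M+2)/I(M) = n · (abundance Zw-139) / (abundance Zw-137) = n · 0.5793/0.4207.
n = 8.2619 × 0.4207/0.5793 = 6.00 ≈ 6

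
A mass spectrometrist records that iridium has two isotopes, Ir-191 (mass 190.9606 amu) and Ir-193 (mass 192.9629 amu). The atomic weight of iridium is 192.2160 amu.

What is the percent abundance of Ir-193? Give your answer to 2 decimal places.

With x = fraction of Ir-191 (so Ir-193 is 1 − x):
190.9606·x + 192.9629·(1 − x) = 192.2160
(190.9606 − 192.9629)·x = 192.2160 − 192.9629
x = -0.7469 / -2.0023 = 0.37302 → 37.30% Ir-191, 62.70% Ir-193.

62.70%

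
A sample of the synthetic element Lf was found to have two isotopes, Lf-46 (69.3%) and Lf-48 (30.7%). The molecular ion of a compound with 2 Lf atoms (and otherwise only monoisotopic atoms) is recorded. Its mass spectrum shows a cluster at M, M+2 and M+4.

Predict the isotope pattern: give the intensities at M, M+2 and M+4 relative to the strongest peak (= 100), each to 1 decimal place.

Each Lf atom is independently Lf-46 (p = 0.693) or Lf-48 (q = 0.307); the cluster is the binomial expansion (p + q)^2.
P(M) = 0.693^2 = 0.480249
P(M+2) = 2 × 0.693^1 × 0.307^1 = 0.425502
P(M+4) = 0.307^2 = 0.094249
The M peak is largest (0.480249); scaling to 100 gives 100.0 : 88.6 : 19.6.

100.0 : 88.6 : 19.6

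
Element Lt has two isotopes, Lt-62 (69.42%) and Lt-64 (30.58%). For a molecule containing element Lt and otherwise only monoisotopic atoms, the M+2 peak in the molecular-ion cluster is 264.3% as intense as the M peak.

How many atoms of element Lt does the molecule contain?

6

The M+2/M ratio from n Lt atoms is n · q/p = n · 0.3058/0.6942.
n = 2.643 × 0.6942/0.3058 = 6.00 ≈ 6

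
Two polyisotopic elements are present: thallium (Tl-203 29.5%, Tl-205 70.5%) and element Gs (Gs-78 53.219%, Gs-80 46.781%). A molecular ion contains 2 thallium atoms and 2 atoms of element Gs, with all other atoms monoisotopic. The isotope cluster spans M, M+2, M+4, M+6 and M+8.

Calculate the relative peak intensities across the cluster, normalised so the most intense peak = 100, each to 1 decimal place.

Thallium pattern (n=2): 0.087025 : 0.41595 : 0.497025
Element Gs pattern (n=2): 0.2832262 : 0.49792761 : 0.2188462
Convolve the two distributions (both contribute in 2-u steps):
  M: 0.087025×0.2832262 = 0.024648
  M+2: 0.087025×0.49792761 + 0.41595×0.2832262 = 0.161140
  M+4: 0.087025×0.2188462 + 0.41595×0.49792761 + 0.497025×0.2832262 = 0.366929
  M+6: 0.41595×0.2188462 + 0.497025×0.49792761 = 0.338512
  M+8: 0.497025×0.2188462 = 0.108772
Scale to base peak (0.366929) = 100: 6.7 : 43.9 : 100.0 : 92.3 : 29.6

6.7 : 43.9 : 100.0 : 92.3 : 29.6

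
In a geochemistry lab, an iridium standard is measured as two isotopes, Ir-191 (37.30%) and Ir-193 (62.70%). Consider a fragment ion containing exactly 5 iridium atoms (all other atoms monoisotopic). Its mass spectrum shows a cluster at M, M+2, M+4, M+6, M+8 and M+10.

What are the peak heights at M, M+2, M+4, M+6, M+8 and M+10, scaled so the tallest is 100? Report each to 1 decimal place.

Expanding (0.3730 + 0.6270)^5:
P(M) = 0.3730^5 = 0.007220
P(M+2) = 5 × 0.3730^4 × 0.6270^1 = 0.060684
P(M+4) = 10 × 0.3730^3 × 0.6270^2 = 0.204015
P(M+6) = 10 × 0.3730^2 × 0.6270^3 = 0.342942
P(M+8) = 5 × 0.3730^1 × 0.6270^4 = 0.288237
P(M+10) = 0.6270^5 = 0.096903
The M+6 peak is largest (0.342942); scaling to 100 gives 2.1 : 17.7 : 59.5 : 100.0 : 84.0 : 28.3.

2.1 : 17.7 : 59.5 : 100.0 : 84.0 : 28.3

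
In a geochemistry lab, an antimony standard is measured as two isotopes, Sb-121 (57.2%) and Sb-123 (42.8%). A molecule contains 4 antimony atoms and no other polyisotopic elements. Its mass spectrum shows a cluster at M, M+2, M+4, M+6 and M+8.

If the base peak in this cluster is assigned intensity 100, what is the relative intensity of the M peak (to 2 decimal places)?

Term probabilities: M 0.1070, M+2 0.3204, M+4 0.3596, M+6 0.1794, M+8 0.0336. Base peak = M+4.
P(M+4) = C(4,2) × 0.572^2 × 0.428^2 = 6 × 0.327184 × 0.183184 = 0.359609 (base)
P(M) = C(4,0) × 0.572^4 × 0.428^0 = 1 × 0.10704937 × 1.0000 = 0.107049
Relative intensity = 0.107049 / 0.359609 × 100 = 29.77

29.77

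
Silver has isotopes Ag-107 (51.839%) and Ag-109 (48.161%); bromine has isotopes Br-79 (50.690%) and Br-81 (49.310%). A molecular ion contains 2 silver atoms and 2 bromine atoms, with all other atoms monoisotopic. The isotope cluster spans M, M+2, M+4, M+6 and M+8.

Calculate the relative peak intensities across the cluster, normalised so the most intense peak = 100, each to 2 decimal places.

Silver pattern (n=2): 0.26872819 : 0.49932362 : 0.23194819
Bromine pattern (n=2): 0.25694761 : 0.49990478 : 0.24314761
Convolve the two distributions (both contribute in 2-u steps):
  M: 0.26872819×0.25694761 = 0.069049
  M+2: 0.26872819×0.49990478 + 0.49932362×0.25694761 = 0.262639
  M+4: 0.26872819×0.24314761 + 0.49932362×0.49990478 + 0.23194819×0.25694761 = 0.374553
  M+6: 0.49932362×0.24314761 + 0.23194819×0.49990478 = 0.237361
  M+8: 0.23194819×0.24314761 = 0.056398
Scale to base peak (0.374553) = 100: 18.44 : 70.12 : 100.00 : 63.37 : 15.06

18.44 : 70.12 : 100.00 : 63.37 : 15.06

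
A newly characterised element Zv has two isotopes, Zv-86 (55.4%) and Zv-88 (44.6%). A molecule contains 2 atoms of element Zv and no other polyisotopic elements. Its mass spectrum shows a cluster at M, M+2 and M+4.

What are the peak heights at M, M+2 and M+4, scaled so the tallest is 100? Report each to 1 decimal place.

62.1 : 100.0 : 40.3

Expanding (0.554 + 0.446)^2:
P(M) = 0.554^2 = 0.306916
P(M+2) = 2 × 0.554^1 × 0.446^1 = 0.494168
P(M+4) = 0.446^2 = 0.198916
The M+2 peak is largest (0.494168); scaling to 100 gives 62.1 : 100.0 : 40.3.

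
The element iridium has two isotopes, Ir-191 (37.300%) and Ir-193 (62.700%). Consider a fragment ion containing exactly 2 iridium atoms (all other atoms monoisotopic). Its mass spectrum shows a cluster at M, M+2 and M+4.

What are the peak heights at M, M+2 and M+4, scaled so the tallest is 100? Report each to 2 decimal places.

Expanding (0.37300 + 0.62700)^2:
P(M) = 0.37300^2 = 0.139129
P(M+2) = 2 × 0.37300^1 × 0.62700^1 = 0.467742
P(M+4) = 0.62700^2 = 0.393129
The M+2 peak is largest (0.467742); scaling to 100 gives 29.74 : 100.00 : 84.05.

29.74 : 100.00 : 84.05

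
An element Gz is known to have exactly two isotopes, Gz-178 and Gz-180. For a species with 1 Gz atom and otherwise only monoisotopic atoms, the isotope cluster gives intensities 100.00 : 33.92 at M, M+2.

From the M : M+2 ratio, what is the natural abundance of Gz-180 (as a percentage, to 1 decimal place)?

25.3%

If p is the fraction of Gz that is Gz-178, then I(M+2)/I(M) = [C(1,1)·p^0·(1−p)] / p^1 = 1·(1−p)/p = 33.92/100.00 = 0.3392
(1−p)/p = 0.3392/1 = 0.3392  ⇒  p = 1/(1 + 0.3392) = 0.7467
Gz-178: 74.7%, Gz-180: 25.3%.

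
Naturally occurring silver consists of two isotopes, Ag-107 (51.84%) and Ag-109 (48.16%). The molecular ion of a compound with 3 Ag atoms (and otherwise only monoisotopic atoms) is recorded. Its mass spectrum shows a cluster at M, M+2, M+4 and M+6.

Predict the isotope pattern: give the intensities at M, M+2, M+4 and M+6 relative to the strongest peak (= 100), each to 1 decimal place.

The 3 Ag atoms are independent, so intensities follow the terms of (0.5184 + 0.4816)^3.
P(M) = 0.5184^3 = 0.139314
P(M+2) = 3 × 0.5184^2 × 0.4816^1 = 0.388273
P(M+4) = 3 × 0.5184^1 × 0.4816^2 = 0.360711
P(M+6) = 0.4816^3 = 0.111702
The M+2 peak is largest (0.388273); scaling to 100 gives 35.9 : 100.0 : 92.9 : 28.8.

35.9 : 100.0 : 92.9 : 28.8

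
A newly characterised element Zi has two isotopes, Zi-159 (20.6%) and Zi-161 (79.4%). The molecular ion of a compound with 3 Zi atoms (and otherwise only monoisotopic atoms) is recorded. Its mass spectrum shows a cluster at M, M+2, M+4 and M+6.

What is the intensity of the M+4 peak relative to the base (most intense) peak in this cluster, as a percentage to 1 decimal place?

Binomial terms of (0.206 + 0.794)^3: M 0.0087, M+2 0.1011, M+4 0.3896, M+6 0.5006 → M+6 is the base peak.
P(M+6) = C(3,3) × 0.206^0 × 0.794^3 = 1 × 1.0000 × 0.50056618 = 0.500566 (base)
P(M+4) = C(3,2) × 0.206^1 × 0.794^2 = 3 × 0.2060 × 0.630436 = 0.389609
Relative intensity = 0.389609 / 0.500566 × 100 = 77.8

77.8%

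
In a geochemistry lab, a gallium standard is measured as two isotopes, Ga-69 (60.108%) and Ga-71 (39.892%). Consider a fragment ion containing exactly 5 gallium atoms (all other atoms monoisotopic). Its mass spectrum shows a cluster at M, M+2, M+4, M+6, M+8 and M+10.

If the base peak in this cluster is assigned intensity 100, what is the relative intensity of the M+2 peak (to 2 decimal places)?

Term probabilities: M 0.0785, M+2 0.2604, M+4 0.3456, M+6 0.2294, M+8 0.0761, M+10 0.0101. Base peak = M+4.
P(M+4) = C(5,2) × 0.60108^3 × 0.39892^2 = 10 × 0.2171685 × 0.15913717 = 0.345596 (base)
P(M+2) = C(5,1) × 0.60108^4 × 0.39892^1 = 5 × 0.13053564 × 0.39892 = 0.260366
Relative intensity = 0.260366 / 0.345596 × 100 = 75.34

75.34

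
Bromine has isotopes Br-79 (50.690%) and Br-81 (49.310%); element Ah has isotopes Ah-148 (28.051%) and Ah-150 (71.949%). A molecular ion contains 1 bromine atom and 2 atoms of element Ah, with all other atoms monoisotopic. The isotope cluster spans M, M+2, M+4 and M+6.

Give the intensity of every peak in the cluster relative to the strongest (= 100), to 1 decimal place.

8.6 : 52.7 : 100.0 : 55.3

Bromine pattern (n=1): 0.5069 : 0.4931
Element Ah pattern (n=2): 0.07868586 : 0.40364828 : 0.51766586
Convolve the two distributions (both contribute in 2-u steps):
  M: 0.5069×0.07868586 = 0.039886
  M+2: 0.5069×0.40364828 + 0.4931×0.07868586 = 0.243409
  M+4: 0.5069×0.51766586 + 0.4931×0.40364828 = 0.461444
  M+6: 0.4931×0.51766586 = 0.255261
Scale to base peak (0.461444) = 100: 8.6 : 52.7 : 100.0 : 55.3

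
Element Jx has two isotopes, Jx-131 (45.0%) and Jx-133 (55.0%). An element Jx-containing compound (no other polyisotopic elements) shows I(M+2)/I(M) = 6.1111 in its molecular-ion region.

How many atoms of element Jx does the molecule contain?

5

The M+2/M ratio from n Jx atoms is n · q/p = n · 0.550/0.450.
n = 6.1111 × 0.450/0.550 = 5.00 ≈ 5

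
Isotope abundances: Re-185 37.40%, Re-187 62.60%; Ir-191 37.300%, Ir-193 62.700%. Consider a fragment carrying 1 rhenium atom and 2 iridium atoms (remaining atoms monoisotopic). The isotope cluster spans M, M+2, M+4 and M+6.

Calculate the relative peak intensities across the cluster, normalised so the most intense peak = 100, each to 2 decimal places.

Rhenium pattern (n=1): 0.3740 : 0.6260
Iridium pattern (n=2): 0.139129 : 0.467742 : 0.393129
Convolve the two distributions (both contribute in 2-u steps):
  M: 0.3740×0.139129 = 0.052034
  M+2: 0.3740×0.467742 + 0.6260×0.139129 = 0.262030
  M+4: 0.3740×0.393129 + 0.6260×0.467742 = 0.439837
  M+6: 0.6260×0.393129 = 0.246099
Scale to base peak (0.439837) = 100: 11.83 : 59.57 : 100.00 : 55.95

11.83 : 59.57 : 100.00 : 55.95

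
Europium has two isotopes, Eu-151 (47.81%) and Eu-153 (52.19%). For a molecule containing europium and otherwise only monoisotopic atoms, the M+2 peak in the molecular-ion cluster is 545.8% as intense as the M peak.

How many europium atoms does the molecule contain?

5

With n Eu atoms, P(M+2)/P(M) = C(n,1)·p^(n−1)q / p^n = n·q/p = n · 0.5219/0.4781.
n = 5.458 × 0.4781/0.5219 = 5.00 ≈ 5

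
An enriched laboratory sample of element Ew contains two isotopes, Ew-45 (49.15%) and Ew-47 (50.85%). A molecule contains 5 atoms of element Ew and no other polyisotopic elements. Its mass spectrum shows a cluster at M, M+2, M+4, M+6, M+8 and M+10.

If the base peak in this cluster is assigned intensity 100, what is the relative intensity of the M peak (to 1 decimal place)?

9.0

Binomial terms of (0.4915 + 0.5085)^5: M 0.0287, M+2 0.1484, M+4 0.3070, M+6 0.3176, M+8 0.1643, M+10 0.0340 → M+6 is the base peak.
P(M+6) = C(5,3) × 0.4915^2 × 0.5085^3 = 10 × 0.24157225 × 0.13148399 = 0.317629 (base)
P(M) = C(5,0) × 0.4915^5 × 0.5085^0 = 1 × 0.02868254 × 1.0000 = 0.028683
Relative intensity = 0.028683 / 0.317629 × 100 = 9.0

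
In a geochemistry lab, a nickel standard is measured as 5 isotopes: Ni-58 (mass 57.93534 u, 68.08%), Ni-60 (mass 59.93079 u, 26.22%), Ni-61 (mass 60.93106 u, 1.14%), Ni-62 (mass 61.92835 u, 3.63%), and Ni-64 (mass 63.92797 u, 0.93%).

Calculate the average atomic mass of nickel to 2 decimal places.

58.69 u

Weight each isotope mass by its fractional abundance: 0.6808 × 57.93534 + 0.2622 × 59.93079 + 0.0114 × 60.93106 + 0.0363 × 61.92835 + 0.0093 × 63.92797
= 39.442379 + 15.713853 + 0.694614 + 2.247999 + 0.594530 = 58.693375 u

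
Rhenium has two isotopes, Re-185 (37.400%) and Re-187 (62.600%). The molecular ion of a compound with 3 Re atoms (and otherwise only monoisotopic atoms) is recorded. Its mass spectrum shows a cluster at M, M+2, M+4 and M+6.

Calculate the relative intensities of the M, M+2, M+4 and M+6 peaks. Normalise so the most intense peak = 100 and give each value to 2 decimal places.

The 3 Re atoms are independent, so intensities follow the terms of (0.37400 + 0.62600)^3.
P(M) = 0.37400^3 = 0.052314
P(M+2) = 3 × 0.37400^2 × 0.62600^1 = 0.262687
P(M+4) = 3 × 0.37400^1 × 0.62600^2 = 0.439685
P(M+6) = 0.62600^3 = 0.245314
The M+4 peak is largest (0.439685); scaling to 100 gives 11.90 : 59.74 : 100.00 : 55.79.

11.90 : 59.74 : 100.00 : 55.79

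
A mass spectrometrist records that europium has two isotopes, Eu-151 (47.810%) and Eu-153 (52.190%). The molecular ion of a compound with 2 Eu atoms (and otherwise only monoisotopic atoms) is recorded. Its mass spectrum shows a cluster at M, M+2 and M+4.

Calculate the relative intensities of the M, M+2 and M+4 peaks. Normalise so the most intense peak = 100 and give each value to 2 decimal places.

The 2 Eu atoms are independent, so intensities follow the terms of (0.47810 + 0.52190)^2.
P(M) = 0.47810^2 = 0.228580
P(M+2) = 2 × 0.47810^1 × 0.52190^1 = 0.499041
P(M+4) = 0.52190^2 = 0.272380
The M+2 peak is largest (0.499041); scaling to 100 gives 45.80 : 100.00 : 54.58.

45.80 : 100.00 : 54.58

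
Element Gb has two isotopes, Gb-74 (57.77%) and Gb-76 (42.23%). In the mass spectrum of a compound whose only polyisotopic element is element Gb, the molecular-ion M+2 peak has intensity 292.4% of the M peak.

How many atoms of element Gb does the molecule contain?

4

For n independent Gb atoms, I(M+2)/I(M) = n · (abundance Gb-76) / (abundance Gb-74) = n · 0.4223/0.5777.
n = 2.924 × 0.5777/0.4223 = 4.00 ≈ 4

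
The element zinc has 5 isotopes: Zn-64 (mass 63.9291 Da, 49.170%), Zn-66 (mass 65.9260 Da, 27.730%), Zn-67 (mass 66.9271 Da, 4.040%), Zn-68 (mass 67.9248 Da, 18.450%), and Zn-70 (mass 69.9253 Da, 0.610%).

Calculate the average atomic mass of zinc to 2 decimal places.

Ar = Σ fᵢ·mᵢ = 0.49170 × 63.9291 + 0.27730 × 65.9260 + 0.04040 × 66.9271 + 0.18450 × 67.9248 + 0.00610 × 69.9253
= 31.43394 + 18.28128 + 2.70385 + 12.53213 + 0.42654 = 65.37774 Da

65.38 Da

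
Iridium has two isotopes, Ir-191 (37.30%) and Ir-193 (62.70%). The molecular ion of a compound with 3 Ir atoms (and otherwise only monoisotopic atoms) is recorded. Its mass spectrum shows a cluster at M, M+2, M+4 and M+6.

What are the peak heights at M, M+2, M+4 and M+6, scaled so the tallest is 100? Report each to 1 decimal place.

The 3 Ir atoms are independent, so intensities follow the terms of (0.3730 + 0.6270)^3.
P(M) = 0.3730^3 = 0.051895
P(M+2) = 3 × 0.3730^2 × 0.6270^1 = 0.261702
P(M+4) = 3 × 0.3730^1 × 0.6270^2 = 0.439911
P(M+6) = 0.6270^3 = 0.246492
The M+4 peak is largest (0.439911); scaling to 100 gives 11.8 : 59.5 : 100.0 : 56.0.

11.8 : 59.5 : 100.0 : 56.0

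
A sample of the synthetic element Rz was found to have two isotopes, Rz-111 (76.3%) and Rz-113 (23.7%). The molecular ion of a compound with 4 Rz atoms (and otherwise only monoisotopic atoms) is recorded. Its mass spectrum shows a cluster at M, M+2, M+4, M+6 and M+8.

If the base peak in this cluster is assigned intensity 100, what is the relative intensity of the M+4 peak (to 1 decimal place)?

Binomial terms of (0.763 + 0.237)^4: M 0.3389, M+2 0.4211, M+4 0.1962, M+6 0.0406, M+8 0.0032 → M+2 is the base peak.
P(M+2) = C(4,1) × 0.763^3 × 0.237^1 = 4 × 0.44419495 × 0.2370 = 0.421097 (base)
P(M+4) = C(4,2) × 0.763^2 × 0.237^2 = 6 × 0.582169 × 0.056169 = 0.196199
Relative intensity = 0.196199 / 0.421097 × 100 = 46.6

46.6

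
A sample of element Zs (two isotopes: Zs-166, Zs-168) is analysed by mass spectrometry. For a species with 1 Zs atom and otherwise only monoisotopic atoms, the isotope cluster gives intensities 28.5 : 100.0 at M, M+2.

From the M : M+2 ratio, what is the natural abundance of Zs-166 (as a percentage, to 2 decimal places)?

22.18%

Write p for the Zs-166 fraction. I(M+2)/I(M) = [C(1,1)·p^0·(1−p)] / p^1 = 1·(1−p)/p = 100.0/28.5 = 3.5088
(1−p)/p = 3.5088/1 = 3.5088  ⇒  p = 1/(1 + 3.5088) = 0.2218
Zs-166: 22.18%, Zs-168: 77.82%.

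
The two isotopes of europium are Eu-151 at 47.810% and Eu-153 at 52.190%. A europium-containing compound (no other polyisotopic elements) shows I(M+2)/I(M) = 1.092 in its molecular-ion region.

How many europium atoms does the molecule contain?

1

The M+2/M ratio from n Eu atoms is n · q/p = n · 0.52190/0.47810.
n = 1.092 × 0.47810/0.52190 = 1.00 ≈ 1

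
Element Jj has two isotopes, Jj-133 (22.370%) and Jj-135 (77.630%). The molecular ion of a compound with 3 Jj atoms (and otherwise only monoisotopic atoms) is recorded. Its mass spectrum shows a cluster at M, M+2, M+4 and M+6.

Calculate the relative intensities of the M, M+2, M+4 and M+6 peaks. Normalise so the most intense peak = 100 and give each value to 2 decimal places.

The 3 Jj atoms are independent, so intensities follow the terms of (0.22370 + 0.77630)^3.
P(M) = 0.22370^3 = 0.011194
P(M+2) = 3 × 0.22370^2 × 0.77630^1 = 0.116542
P(M+4) = 3 × 0.22370^1 × 0.77630^2 = 0.404433
P(M+6) = 0.77630^3 = 0.467831
The M+6 peak is largest (0.467831); scaling to 100 gives 2.39 : 24.91 : 86.45 : 100.00.

2.39 : 24.91 : 86.45 : 100.00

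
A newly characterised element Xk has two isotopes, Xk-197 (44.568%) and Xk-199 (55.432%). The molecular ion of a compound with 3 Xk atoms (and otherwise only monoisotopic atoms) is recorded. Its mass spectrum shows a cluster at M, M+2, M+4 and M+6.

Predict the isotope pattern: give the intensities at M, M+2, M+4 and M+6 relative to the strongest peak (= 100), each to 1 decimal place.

21.5 : 80.4 : 100.0 : 41.5

The 3 Xk atoms are independent, so intensities follow the terms of (0.44568 + 0.55432)^3.
P(M) = 0.44568^3 = 0.088526
P(M+2) = 3 × 0.44568^2 × 0.55432^1 = 0.330315
P(M+4) = 3 × 0.44568^1 × 0.55432^2 = 0.410833
P(M+6) = 0.55432^3 = 0.170326
The M+4 peak is largest (0.410833); scaling to 100 gives 21.5 : 80.4 : 100.0 : 41.5.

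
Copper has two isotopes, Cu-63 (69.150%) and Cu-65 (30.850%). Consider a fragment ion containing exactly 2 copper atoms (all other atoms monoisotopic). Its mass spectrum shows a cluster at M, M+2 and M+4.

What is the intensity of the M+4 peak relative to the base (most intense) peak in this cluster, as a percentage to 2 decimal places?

Term probabilities: M 0.4782, M+2 0.4267, M+4 0.0952. Base peak = M.
P(M) = C(2,0) × 0.69150^2 × 0.30850^0 = 1 × 0.47817225 × 1.0000 = 0.478172 (base)
P(M+4) = C(2,2) × 0.69150^0 × 0.30850^2 = 1 × 1.0000 × 0.09517225 = 0.095172
Relative intensity = 0.095172 / 0.478172 × 100 = 19.90

19.90%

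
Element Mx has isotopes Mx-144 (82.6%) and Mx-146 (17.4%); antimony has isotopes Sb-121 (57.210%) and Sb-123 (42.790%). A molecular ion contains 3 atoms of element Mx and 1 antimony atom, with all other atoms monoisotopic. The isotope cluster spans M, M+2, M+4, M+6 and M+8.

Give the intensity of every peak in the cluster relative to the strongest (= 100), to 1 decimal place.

72.5 : 100.0 : 43.9 : 7.9 : 0.5

Element Mx pattern (n=3): 0.56355998 : 0.35614807 : 0.07502393 : 0.00526802
Antimony pattern (n=1): 0.5721 : 0.4279
Convolve the two distributions (both contribute in 2-u steps):
  M: 0.56355998×0.5721 = 0.322413
  M+2: 0.56355998×0.4279 + 0.35614807×0.5721 = 0.444900
  M+4: 0.35614807×0.4279 + 0.07502393×0.5721 = 0.195317
  M+6: 0.07502393×0.4279 + 0.00526802×0.5721 = 0.035117
  M+8: 0.00526802×0.4279 = 0.002254
Scale to base peak (0.444900) = 100: 72.5 : 100.0 : 43.9 : 7.9 : 0.5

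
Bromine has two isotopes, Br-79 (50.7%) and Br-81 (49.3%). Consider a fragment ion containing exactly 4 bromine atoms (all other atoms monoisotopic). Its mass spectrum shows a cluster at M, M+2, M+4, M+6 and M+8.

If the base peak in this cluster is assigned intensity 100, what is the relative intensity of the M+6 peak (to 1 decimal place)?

Term probabilities: M 0.0661, M+2 0.2570, M+4 0.3749, M+6 0.2430, M+8 0.0591. Base peak = M+4.
P(M+4) = C(4,2) × 0.507^2 × 0.493^2 = 6 × 0.257049 × 0.243049 = 0.374853 (base)
P(M+6) = C(4,3) × 0.507^1 × 0.493^3 = 4 × 0.5070 × 0.11982316 = 0.243001
Relative intensity = 0.243001 / 0.374853 × 100 = 64.8

64.8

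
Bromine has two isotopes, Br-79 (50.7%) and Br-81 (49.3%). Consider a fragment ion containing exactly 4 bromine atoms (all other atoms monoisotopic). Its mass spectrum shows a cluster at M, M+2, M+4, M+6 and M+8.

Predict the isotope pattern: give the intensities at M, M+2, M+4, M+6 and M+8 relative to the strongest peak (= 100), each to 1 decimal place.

Expanding (0.507 + 0.493)^4:
P(M) = 0.507^4 = 0.066074
P(M+2) = 4 × 0.507^3 × 0.493^1 = 0.256999
P(M+4) = 6 × 0.507^2 × 0.493^2 = 0.374853
P(M+6) = 4 × 0.507^1 × 0.493^3 = 0.243001
P(M+8) = 0.493^4 = 0.059073
The M+4 peak is largest (0.374853); scaling to 100 gives 17.6 : 68.6 : 100.0 : 64.8 : 15.8.

17.6 : 68.6 : 100.0 : 64.8 : 15.8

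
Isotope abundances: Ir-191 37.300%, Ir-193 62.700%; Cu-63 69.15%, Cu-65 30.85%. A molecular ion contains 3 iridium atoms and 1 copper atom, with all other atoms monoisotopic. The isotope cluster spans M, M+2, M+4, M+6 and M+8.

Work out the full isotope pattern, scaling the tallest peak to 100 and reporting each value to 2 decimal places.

Iridium pattern (n=3): 0.05189512 : 0.26170165 : 0.43991135 : 0.24649188
Copper pattern (n=1): 0.6915 : 0.3085
Convolve the two distributions (both contribute in 2-u steps):
  M: 0.05189512×0.6915 = 0.035885
  M+2: 0.05189512×0.3085 + 0.26170165×0.6915 = 0.196976
  M+4: 0.26170165×0.3085 + 0.43991135×0.6915 = 0.384934
  M+6: 0.43991135×0.3085 + 0.24649188×0.6915 = 0.306162
  M+8: 0.24649188×0.3085 = 0.076043
Scale to base peak (0.384934) = 100: 9.32 : 51.17 : 100.00 : 79.54 : 19.75

9.32 : 51.17 : 100.00 : 79.54 : 19.75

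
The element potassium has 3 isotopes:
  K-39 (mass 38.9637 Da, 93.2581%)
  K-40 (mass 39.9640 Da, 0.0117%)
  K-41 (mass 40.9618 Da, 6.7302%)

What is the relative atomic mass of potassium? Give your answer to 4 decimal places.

Ar = Σ fᵢ·mᵢ = 0.932581 × 38.9637 + 0.000117 × 39.9640 + 0.067302 × 40.9618
= 36.33681 + 0.00468 + 2.75681 = 39.09830 Da

39.0983 Da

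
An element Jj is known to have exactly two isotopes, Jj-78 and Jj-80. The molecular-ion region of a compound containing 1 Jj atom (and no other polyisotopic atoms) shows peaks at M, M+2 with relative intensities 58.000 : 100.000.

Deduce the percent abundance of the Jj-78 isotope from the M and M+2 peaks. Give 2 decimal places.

36.71%

If p is the fraction of Jj that is Jj-78, then I(M+2)/I(M) = [C(1,1)·p^0·(1−p)] / p^1 = 1·(1−p)/p = 100.000/58.000 = 1.7241
(1−p)/p = 1.7241/1 = 1.7241  ⇒  p = 1/(1 + 1.7241) = 0.3671
Jj-78: 36.71%, Jj-80: 63.29%.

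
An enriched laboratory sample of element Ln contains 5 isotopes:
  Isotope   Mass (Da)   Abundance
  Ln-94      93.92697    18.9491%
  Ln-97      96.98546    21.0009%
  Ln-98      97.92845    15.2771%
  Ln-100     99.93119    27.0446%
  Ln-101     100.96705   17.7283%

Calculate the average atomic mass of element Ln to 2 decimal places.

98.05 Da

Weight each isotope mass by its fractional abundance: 0.189491 × 93.92697 + 0.210009 × 96.98546 + 0.152771 × 97.92845 + 0.270446 × 99.93119 + 0.177283 × 100.96705
= 17.798315 + 20.367819 + 14.960627 + 27.025991 + 17.899742 = 98.052494 Da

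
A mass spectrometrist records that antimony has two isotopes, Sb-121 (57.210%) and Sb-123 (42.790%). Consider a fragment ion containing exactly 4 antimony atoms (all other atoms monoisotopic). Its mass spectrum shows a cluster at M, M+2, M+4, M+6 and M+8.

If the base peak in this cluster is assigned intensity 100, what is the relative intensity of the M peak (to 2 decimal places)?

Binomial terms of (0.57210 + 0.42790)^4: M 0.1071, M+2 0.3205, M+4 0.3596, M+6 0.1793, M+8 0.0335 → M+4 is the base peak.
P(M+4) = C(4,2) × 0.57210^2 × 0.42790^2 = 6 × 0.32729841 × 0.18309841 = 0.359567 (base)
P(M) = C(4,0) × 0.57210^4 × 0.42790^0 = 1 × 0.10712425 × 1.0000 = 0.107124
Relative intensity = 0.107124 / 0.359567 × 100 = 29.79

29.79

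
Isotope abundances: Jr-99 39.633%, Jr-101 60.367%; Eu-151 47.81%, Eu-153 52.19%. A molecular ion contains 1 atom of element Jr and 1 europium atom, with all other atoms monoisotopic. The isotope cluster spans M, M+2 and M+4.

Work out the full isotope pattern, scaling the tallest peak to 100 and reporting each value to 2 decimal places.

38.24 : 100.00 : 63.59

Element Jr pattern (n=1): 0.39633 : 0.60367
Europium pattern (n=1): 0.4781 : 0.5219
Convolve the two distributions (both contribute in 2-u steps):
  M: 0.39633×0.4781 = 0.189485
  M+2: 0.39633×0.5219 + 0.60367×0.4781 = 0.495459
  M+4: 0.60367×0.5219 = 0.315055
Scale to base peak (0.495459) = 100: 38.24 : 100.00 : 63.59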